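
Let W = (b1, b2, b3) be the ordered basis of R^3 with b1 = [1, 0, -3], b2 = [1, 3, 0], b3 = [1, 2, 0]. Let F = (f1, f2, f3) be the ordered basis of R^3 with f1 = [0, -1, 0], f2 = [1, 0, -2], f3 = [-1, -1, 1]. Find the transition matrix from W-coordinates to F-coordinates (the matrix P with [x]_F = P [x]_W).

[[-1, -1, 0], [2, -1, -1], [1, -2, -2]]

Let M have columns bj and N have columns fj. Then for every x, N [x]_F = x = M [x]_W, so P = N^(-1) M.
Since det N = -1, N^(-1) has integer entries; multiplying gives P = [[-1, -1, 0], [2, -1, -1], [1, -2, -2]].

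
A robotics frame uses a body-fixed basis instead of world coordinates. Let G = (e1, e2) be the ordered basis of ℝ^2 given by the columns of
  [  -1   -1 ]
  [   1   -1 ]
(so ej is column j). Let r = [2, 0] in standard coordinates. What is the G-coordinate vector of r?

Write r = c_1 e1 + c_2 e2 and solve for the c_i.
System: -c_1 - c_2 = 2, c_1 - c_2 = 0; solving gives c_1 = -1, c_2 = -1.
Check: -e1 - e2 = [2, 0].

[-1, -1]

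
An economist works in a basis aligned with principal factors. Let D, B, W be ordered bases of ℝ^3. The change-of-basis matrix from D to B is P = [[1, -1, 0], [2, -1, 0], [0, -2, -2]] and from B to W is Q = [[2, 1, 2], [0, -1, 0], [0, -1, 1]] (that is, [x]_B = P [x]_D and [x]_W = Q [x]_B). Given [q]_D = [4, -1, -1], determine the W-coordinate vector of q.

Composing the changes, [q]_W = Q P [q]_D.
Q P = [[4, -7, -4], [-2, 1, 0], [-2, -1, -2]]; applying this to [4, -1, -1] gives [27, -9, -5].

[27, -9, -5]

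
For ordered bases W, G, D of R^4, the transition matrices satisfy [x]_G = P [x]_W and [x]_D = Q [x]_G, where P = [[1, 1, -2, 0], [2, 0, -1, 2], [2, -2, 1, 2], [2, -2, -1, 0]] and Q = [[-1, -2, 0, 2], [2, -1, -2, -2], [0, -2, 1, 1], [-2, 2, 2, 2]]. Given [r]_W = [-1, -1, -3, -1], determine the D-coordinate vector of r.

Apply P to get G-coordinates [4, -1, -5, 3], then Q to get D-coordinates.
The result is [r]_D = [4, 13, 0, -14].

[4, 13, 0, -14]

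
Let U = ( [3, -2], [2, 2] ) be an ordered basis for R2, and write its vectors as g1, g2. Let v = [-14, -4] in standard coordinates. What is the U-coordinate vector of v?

[-2, -4]

[v]_U is the unique c with M c = v, where M has columns g1, g2.
System: 3c_1 + 2c_2 = -14, -2c_1 + 2c_2 = -4; solving gives c_1 = -2, c_2 = -4.
Check: -2g1 - 4g2 = [-14, -4].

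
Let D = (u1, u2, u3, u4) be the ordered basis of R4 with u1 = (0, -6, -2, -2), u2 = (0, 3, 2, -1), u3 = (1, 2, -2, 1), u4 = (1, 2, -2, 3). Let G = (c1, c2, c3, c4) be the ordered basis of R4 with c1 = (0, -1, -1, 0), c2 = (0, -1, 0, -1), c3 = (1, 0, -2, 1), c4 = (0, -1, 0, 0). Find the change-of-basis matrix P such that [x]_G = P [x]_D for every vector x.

Take x = uj: its D-coordinates are the j-th standard unit vector, so P e_j — column j of P — equals [uj]_G.
u1 = 2c1 + 2c2 + 0·c3 + 2c4, giving column 1 = (2, 2, 0, 2); repeating for each j gives P = [[2, -2, 0, 0], [2, 1, 0, -2], [0, 0, 1, 1], [2, -2, -2, 0]].

[[2, -2, 0, 0], [2, 1, 0, -2], [0, 0, 1, 1], [2, -2, -2, 0]]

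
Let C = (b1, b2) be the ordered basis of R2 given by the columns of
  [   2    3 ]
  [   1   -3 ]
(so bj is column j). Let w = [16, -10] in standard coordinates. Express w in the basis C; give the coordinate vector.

Write w = c_1 b1 + c_2 b2 and solve for the c_i.
System: 2c_1 + 3c_2 = 16, c_1 - 3c_2 = -10; solving gives c_1 = 2, c_2 = 4.
Check: 2b1 + 4b2 = [16, -10].

[2, 4]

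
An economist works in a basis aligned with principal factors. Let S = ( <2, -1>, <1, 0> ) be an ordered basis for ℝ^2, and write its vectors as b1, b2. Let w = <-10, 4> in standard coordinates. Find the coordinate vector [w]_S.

<-4, -2>

We seek scalars with c_1 b1 + c_2 b2 = w; equivalently solve M c = w where the columns of M are b1, b2.
System: 2c_1 + c_2 = -10, -c_1 + 0c_2 = 4; solving gives c_1 = -4, c_2 = -2.
Check: -4b1 - 2b2 = <-10, 4>.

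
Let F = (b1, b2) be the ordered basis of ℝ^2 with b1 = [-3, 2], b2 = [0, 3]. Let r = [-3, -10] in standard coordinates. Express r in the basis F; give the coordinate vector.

We seek scalars with c_1 b1 + c_2 b2 = r; equivalently solve M c = r where the columns of M are b1, b2.
System: -3c_1 + 0c_2 = -3, 2c_1 + 3c_2 = -10; solving gives c_1 = 1, c_2 = -4.
Check: b1 - 4b2 = [-3, -10].

[1, -4]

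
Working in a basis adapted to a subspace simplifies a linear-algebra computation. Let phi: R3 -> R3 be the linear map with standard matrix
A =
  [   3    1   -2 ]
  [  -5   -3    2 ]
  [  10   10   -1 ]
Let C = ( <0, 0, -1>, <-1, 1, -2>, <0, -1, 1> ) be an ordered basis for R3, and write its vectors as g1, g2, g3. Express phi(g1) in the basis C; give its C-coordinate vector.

<3, -2, 0>

Compute phi(g1) = A g1 = <2, -2, 1> in standard coordinates.
Then write this in C-coordinates: solve for y in y_1 g1 + ... + y_3 g3 = <2, -2, 1>.
This gives y = <3, -2, 0>, which is column 1 of [phi]_C.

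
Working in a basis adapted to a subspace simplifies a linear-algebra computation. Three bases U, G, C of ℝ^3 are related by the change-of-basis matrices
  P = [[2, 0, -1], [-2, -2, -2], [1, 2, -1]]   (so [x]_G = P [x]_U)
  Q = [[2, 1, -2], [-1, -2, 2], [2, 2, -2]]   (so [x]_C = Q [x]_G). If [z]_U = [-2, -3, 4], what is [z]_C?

First [z]_G = P [z]_U = [-8, 2, -12].
Then [z]_C = Q [z]_G = [10, -20, 12].

[10, -20, 12]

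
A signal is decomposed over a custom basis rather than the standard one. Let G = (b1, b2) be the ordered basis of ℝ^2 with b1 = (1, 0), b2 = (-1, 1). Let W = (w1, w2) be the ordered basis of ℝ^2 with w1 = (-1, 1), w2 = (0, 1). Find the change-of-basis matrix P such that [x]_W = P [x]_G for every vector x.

[[-1, 1], [1, 0]]

Column j of P is [bj]_W, since P maps G-coordinates to W-coordinates.
Expressing b1 in W: b1 = -w1 + w2, so column 1 of P is (-1, 1).
Doing the same for each bj gives P = [[-1, 1], [1, 0]].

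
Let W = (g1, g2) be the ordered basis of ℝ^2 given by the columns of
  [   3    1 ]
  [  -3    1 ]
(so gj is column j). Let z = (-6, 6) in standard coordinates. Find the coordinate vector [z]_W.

Write z = c_1 g1 + c_2 g2 and solve for the c_i.
System: 3c_1 + c_2 = -6, -3c_1 + c_2 = 6; solving gives c_1 = -2, c_2 = 0.
Check: -2g1 + 0·g2 = (-6, 6).

(-2, 0)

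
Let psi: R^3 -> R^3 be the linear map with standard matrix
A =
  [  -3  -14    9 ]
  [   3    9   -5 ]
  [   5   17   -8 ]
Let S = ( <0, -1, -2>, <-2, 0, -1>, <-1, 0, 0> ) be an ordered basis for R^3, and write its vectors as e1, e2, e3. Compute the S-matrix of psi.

With P the matrix whose columns are e1, ..., e3, [psi]_S = P^(-1) A P.
Column by column: psi(e1) = A e1 = <-4, 1, -1>; its S-coordinates <-1, 3, -2> give column 1.
Continuing for each basis vector yields [psi]_S = [[-1, 1, 3], [3, 0, -1], [-2, 3, -1]].

[[-1, 1, 3], [3, 0, -1], [-2, 3, -1]]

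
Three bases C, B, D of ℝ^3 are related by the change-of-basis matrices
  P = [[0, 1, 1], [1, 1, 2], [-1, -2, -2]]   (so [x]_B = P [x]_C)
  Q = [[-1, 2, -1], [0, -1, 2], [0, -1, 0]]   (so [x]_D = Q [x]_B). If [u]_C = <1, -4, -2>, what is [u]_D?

<-19, 29, 7>

Apply P to get B-coordinates <-6, -7, 11>, then Q to get D-coordinates.
The result is [u]_D = <-19, 29, 7>.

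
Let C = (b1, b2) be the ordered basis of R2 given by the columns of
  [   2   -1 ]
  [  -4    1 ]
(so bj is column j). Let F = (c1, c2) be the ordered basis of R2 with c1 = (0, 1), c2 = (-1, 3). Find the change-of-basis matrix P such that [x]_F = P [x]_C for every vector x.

[[2, -2], [-2, 1]]

Take x = bj: its C-coordinates are the j-th standard unit vector, so P e_j — column j of P — equals [bj]_F.
b1 = 2c1 - 2c2, giving column 1 = (2, -2); repeating for each j gives P = [[2, -2], [-2, 1]].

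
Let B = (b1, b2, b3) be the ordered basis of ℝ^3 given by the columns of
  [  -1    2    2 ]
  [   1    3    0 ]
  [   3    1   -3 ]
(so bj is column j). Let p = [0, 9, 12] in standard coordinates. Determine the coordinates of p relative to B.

[p]_B is the unique c with M c = p, where M has columns b1, ..., b3.
Row-reducing the augmented matrix [M | p] gives c = (0, 3, -3).
Check: 0·b1 + 3b2 - 3b3 = [0, 9, 12].

[0, 3, -3]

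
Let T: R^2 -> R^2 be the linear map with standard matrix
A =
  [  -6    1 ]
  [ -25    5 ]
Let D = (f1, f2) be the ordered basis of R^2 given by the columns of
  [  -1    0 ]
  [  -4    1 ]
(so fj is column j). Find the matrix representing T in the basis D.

[[-2, -1], [-3, 1]]

Let P have columns f1, f2. Then [T]_D = P^(-1) A P.
Here det P = -1, so P^(-1) is integer; computing A P first and then P^(-1)(A P) gives [[-2, -1], [-3, 1]].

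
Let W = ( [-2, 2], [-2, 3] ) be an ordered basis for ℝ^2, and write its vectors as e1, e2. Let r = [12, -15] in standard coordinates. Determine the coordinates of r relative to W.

[-3, -3]

[r]_W is the unique c with M c = r, where M has columns e1, e2.
System: -2c_1 - 2c_2 = 12, 2c_1 + 3c_2 = -15; solving gives c_1 = -3, c_2 = -3.
Check: -3e1 - 3e2 = [12, -15].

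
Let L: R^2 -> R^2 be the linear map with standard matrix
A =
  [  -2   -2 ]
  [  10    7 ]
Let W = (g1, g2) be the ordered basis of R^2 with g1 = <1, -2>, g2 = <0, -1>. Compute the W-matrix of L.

[[2, 2], [0, 3]]

The j-th column of [L]_W is [L(gj)]_W.
L(g1) = A g1 = <2, -4> = 2g1 + 0·g2, so column 1 is <2, 0>.
Repeating for g2 and assembling the columns gives [[2, 2], [0, 3]].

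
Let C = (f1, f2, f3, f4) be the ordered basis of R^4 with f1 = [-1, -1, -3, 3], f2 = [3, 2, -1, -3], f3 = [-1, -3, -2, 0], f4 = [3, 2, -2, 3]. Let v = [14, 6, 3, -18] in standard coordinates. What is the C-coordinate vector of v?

[-4, 3, 2, 1]

Write v = c_1 f1 + ... + c_4 f4 and solve for the c_i.
Gaussian elimination on [M | v] yields c = (-4, 3, 2, 1).
Check: -4f1 + 3f2 + 2f3 + f4 = [14, 6, 3, -18].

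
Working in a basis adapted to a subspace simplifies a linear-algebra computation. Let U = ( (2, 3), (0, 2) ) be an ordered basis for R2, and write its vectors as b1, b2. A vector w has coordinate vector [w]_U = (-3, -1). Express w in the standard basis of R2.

w = M [w]_U, where M has columns b1, b2.
Carrying out the matrix-vector product, w = (-6, -11).

(-6, -11)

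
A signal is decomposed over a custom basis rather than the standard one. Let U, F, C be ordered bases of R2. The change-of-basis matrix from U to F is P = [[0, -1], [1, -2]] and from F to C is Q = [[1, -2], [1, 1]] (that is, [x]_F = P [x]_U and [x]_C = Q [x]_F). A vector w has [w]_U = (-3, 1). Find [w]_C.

Composing the changes, [w]_C = Q P [w]_U.
Q P = [[-2, 3], [1, -3]]; applying this to (-3, 1) gives (9, -6).

(9, -6)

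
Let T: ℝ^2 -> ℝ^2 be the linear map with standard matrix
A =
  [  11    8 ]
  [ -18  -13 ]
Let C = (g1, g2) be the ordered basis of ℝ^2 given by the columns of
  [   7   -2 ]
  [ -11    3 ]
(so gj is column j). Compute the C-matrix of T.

[[-1, 0], [2, -1]]

With P the matrix whose columns are g1, g2, [T]_C = P^(-1) A P.
Column by column: T(g1) = A g1 = (-11, 17); its C-coordinates (-1, 2) give column 1.
Continuing for each basis vector yields [T]_C = [[-1, 0], [2, -1]].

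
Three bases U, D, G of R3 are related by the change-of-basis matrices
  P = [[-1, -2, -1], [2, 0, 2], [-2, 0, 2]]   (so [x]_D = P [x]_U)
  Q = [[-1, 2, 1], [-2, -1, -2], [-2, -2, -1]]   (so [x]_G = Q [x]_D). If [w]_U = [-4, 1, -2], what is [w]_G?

First [w]_D = P [w]_U = [4, -12, 4].
Then [w]_G = Q [w]_D = [-24, -4, 12].

[-24, -4, 12]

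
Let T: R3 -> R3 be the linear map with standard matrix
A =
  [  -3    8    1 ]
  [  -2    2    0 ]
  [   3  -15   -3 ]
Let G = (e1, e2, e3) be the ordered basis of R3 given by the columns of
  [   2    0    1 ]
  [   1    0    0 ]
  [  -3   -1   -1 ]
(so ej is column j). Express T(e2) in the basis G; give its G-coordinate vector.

<0, -2, -1>

Compute T(e2) = A e2 = <-1, 0, 3> in standard coordinates.
Then write this in G-coordinates: solve for y in y_1 e1 + ... + y_3 e3 = <-1, 0, 3>.
This gives y = <0, -2, -1>, which is column 2 of [T]_G.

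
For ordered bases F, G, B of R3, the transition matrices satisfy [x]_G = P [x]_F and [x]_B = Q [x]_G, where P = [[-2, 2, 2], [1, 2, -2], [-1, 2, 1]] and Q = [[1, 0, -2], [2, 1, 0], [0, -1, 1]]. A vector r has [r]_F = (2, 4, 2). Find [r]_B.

(-8, 22, 2)

First [r]_G = P [r]_F = (8, 6, 8).
Then [r]_B = Q [r]_G = (-8, 22, 2).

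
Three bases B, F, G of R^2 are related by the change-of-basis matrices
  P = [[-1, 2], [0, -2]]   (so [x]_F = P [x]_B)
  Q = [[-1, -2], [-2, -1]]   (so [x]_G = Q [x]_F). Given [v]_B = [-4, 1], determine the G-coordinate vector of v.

Composing the changes, [v]_G = Q P [v]_B.
Q P = [[1, 2], [2, -2]]; applying this to [-4, 1] gives [-2, -10].

[-2, -10]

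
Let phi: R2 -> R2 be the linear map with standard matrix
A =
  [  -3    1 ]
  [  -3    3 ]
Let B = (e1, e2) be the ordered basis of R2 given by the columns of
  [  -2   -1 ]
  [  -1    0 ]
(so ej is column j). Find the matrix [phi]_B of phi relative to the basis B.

[[-3, -3], [1, 3]]

The j-th column of [phi]_B is [phi(ej)]_B.
phi(e1) = A e1 = [5, 3] = -3e1 + e2, so column 1 is [-3, 1].
Repeating for e2 and assembling the columns gives [[-3, -3], [1, 3]].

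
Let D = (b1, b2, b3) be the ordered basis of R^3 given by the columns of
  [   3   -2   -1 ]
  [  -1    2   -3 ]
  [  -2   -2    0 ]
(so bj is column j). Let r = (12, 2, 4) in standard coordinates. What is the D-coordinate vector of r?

(1, -3, -3)

Write r = c_1 b1 + ... + c_3 b3 and solve for the c_i.
Row-reducing the augmented matrix [M | r] gives c = (1, -3, -3).
Check: b1 - 3b2 - 3b3 = (12, 2, 4).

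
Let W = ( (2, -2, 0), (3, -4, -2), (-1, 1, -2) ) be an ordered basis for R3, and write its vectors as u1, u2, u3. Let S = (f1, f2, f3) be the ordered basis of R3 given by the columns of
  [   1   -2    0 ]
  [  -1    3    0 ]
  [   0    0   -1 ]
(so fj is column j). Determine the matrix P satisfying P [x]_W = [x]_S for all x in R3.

[[2, 1, -1], [0, -1, 0], [0, 2, 2]]

Take x = uj: its W-coordinates are the j-th standard unit vector, so P e_j — column j of P — equals [uj]_S.
u1 = 2f1 + 0·f2 + 0·f3, giving column 1 = (2, 0, 0); repeating for each j gives P = [[2, 1, -1], [0, -1, 0], [0, 2, 2]].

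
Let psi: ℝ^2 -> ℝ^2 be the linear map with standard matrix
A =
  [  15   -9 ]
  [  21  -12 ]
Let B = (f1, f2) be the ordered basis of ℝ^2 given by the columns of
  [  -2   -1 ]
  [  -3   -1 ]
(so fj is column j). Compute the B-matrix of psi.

With P the matrix whose columns are f1, f2, [psi]_B = P^(-1) A P.
Column by column: psi(f1) = A f1 = <-3, -6>; its B-coordinates <3, -3> give column 1.
Continuing for each basis vector yields [psi]_B = [[3, 3], [-3, 0]].

[[3, 3], [-3, 0]]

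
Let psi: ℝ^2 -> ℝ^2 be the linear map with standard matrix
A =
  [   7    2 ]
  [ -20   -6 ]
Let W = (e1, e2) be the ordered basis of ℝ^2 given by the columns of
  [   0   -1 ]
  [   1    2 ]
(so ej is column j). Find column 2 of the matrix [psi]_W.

[2, 3]

Compute psi(e2) = A e2 = [-3, 8] in standard coordinates.
Then write this in W-coordinates: solve for y in y_1 e1 + y_2 e2 = [-3, 8].
This gives y = [2, 3], which is column 2 of [psi]_W.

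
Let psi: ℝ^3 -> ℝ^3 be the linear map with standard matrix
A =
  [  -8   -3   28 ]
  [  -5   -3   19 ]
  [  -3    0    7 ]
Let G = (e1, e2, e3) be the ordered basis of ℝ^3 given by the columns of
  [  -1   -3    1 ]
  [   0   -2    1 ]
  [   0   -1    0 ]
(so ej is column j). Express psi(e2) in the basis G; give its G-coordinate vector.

[2, -2, -2]

Column 2 of [psi]_G is the G-coordinate vector of psi(e2).
In standard coordinates psi(e2) = A e2 = [2, 2, 2].
Converting to G: [2, 2, 2] = 2e1 - 2e2 - 2e3, so the coordinate vector is [2, -2, -2].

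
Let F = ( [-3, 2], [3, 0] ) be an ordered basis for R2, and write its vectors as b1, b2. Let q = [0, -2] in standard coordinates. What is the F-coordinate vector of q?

Write q = c_1 b1 + c_2 b2 and solve for the c_i.
System: -3c_1 + 3c_2 = 0, 2c_1 + 0c_2 = -2; solving gives c_1 = -1, c_2 = -1.
Check: -b1 - b2 = [0, -2].

[-1, -1]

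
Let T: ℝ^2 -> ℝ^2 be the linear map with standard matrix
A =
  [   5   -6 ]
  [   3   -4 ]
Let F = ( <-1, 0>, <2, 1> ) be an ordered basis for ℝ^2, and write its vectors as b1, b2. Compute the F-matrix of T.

[[-1, 0], [-3, 2]]

The j-th column of [T]_F is [T(bj)]_F.
T(b1) = A b1 = <-5, -3> = -b1 - 3b2, so column 1 is <-1, -3>.
Repeating for b2 and assembling the columns gives [[-1, 0], [-3, 2]].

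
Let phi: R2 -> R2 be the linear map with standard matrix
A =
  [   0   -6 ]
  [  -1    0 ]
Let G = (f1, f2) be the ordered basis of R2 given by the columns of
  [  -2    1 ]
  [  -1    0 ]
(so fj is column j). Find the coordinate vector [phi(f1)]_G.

<-2, 2>

Column 1 of [phi]_G is the G-coordinate vector of phi(f1).
In standard coordinates phi(f1) = A f1 = <6, 2>.
Converting to G: <6, 2> = -2f1 + 2f2, so the coordinate vector is <-2, 2>.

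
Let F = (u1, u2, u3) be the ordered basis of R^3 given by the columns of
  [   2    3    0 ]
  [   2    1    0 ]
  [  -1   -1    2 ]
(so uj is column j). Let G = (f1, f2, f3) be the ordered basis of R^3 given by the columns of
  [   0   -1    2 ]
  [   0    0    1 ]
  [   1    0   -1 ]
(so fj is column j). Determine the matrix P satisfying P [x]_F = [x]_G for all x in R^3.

[[1, 0, 2], [2, -1, 0], [2, 1, 0]]

Let M have columns uj and N have columns fj. Then for every x, N [x]_G = x = M [x]_F, so P = N^(-1) M.
Since det N = -1, N^(-1) has integer entries; multiplying gives P = [[1, 0, 2], [2, -1, 0], [2, 1, 0]].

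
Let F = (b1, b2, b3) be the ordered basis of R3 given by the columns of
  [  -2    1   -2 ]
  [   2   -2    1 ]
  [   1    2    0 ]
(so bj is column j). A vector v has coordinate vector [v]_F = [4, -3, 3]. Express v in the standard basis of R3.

v = M [v]_F, where M has columns b1, ..., b3.
Carrying out the matrix-vector product, v = [-17, 17, -2].

[-17, 17, -2]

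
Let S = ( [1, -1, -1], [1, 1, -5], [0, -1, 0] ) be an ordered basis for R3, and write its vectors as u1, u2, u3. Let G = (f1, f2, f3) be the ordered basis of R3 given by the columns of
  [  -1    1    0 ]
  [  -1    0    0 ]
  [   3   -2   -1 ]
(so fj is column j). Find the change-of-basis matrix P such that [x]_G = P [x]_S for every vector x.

Take x = uj: its S-coordinates are the j-th standard unit vector, so P e_j — column j of P — equals [uj]_G.
u1 = f1 + 2f2 + 0·f3, giving column 1 = [1, 2, 0]; repeating for each j gives P = [[1, -1, 1], [2, 0, 1], [0, 2, 1]].

[[1, -1, 1], [2, 0, 1], [0, 2, 1]]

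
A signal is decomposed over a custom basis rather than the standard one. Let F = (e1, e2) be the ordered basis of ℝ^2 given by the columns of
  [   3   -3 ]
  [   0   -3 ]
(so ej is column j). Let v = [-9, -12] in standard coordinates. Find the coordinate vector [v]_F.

[1, 4]

[v]_F is the unique c with M c = v, where M has columns e1, e2.
System: 3c_1 - 3c_2 = -9, 0c_1 - 3c_2 = -12; solving gives c_1 = 1, c_2 = 4.
Check: e1 + 4e2 = [-9, -12].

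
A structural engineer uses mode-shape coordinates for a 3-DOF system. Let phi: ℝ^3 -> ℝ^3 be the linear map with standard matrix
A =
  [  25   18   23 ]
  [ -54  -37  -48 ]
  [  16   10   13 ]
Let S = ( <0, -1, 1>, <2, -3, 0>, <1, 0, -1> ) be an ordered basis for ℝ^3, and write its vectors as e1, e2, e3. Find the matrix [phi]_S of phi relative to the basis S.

[[2, 0, 3], [3, -1, 1], [-1, -2, 0]]

With P the matrix whose columns are e1, ..., e3, [phi]_S = P^(-1) A P.
Column by column: phi(e1) = A e1 = <5, -11, 3>; its S-coordinates <2, 3, -1> give column 1.
Continuing for each basis vector yields [phi]_S = [[2, 0, 3], [3, -1, 1], [-1, -2, 0]].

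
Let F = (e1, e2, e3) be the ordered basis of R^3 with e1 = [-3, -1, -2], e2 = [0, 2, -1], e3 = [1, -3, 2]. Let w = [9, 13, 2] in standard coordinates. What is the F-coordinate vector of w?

[-4, 0, -3]

We seek scalars with c_1 e1 + ... + c_3 e3 = w; equivalently solve M c = w where the columns of M are e1, ..., e3.
Solving this 3x3 system gives c = (-4, 0, -3).
Check: -4e1 + 0·e2 - 3e3 = [9, 13, 2].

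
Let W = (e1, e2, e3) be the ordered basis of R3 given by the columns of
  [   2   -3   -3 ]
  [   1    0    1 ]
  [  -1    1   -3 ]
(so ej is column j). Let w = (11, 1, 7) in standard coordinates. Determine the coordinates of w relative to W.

(4, 2, -3)

We seek scalars with c_1 e1 + ... + c_3 e3 = w; equivalently solve M c = w where the columns of M are e1, ..., e3.
Solving this 3x3 system gives c = (4, 2, -3).
Check: 4e1 + 2e2 - 3e3 = (11, 1, 7).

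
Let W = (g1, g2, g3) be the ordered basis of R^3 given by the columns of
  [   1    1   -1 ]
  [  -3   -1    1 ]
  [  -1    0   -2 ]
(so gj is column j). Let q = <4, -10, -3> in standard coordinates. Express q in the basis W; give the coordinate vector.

[q]_W is the unique c with M c = q, where M has columns g1, ..., g3.
Gaussian elimination on [M | q] yields c = (3, 1, 0).
Check: 3g1 + g2 + 0·g3 = <4, -10, -3>.

<3, 1, 0>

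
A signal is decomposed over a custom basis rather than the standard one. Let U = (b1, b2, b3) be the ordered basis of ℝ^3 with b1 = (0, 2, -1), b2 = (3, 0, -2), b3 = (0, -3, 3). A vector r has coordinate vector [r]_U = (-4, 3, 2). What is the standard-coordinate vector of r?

By definition r = -4b1 + 3b2 + 2b3.
Summing componentwise gives (9, -14, 4).

(9, -14, 4)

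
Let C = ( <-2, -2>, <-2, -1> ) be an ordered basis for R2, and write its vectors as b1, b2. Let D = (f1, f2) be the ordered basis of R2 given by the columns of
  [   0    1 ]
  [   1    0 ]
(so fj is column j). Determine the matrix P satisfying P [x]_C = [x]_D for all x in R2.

Let M have columns bj and N have columns fj. Then for every x, N [x]_D = x = M [x]_C, so P = N^(-1) M.
Since det N = -1, N^(-1) has integer entries; multiplying gives P = [[-2, -1], [-2, -2]].

[[-2, -1], [-2, -2]]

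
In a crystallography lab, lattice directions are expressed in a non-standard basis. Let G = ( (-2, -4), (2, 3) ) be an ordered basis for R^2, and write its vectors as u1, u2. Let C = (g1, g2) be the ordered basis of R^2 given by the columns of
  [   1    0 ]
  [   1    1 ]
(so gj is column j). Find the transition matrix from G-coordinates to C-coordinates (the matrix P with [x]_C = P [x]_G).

[[-2, 2], [-2, 1]]

Take x = uj: its G-coordinates are the j-th standard unit vector, so P e_j — column j of P — equals [uj]_C.
u1 = -2g1 - 2g2, giving column 1 = (-2, -2); repeating for each j gives P = [[-2, 2], [-2, 1]].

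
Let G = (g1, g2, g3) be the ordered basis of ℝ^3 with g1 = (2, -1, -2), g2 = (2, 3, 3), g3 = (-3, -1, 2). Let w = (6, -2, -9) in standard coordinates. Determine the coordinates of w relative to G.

We seek scalars with c_1 g1 + ... + c_3 g3 = w; equivalently solve M c = w where the columns of M are g1, ..., g3.
Solving this 3x3 system gives c = (1, -1, -2).
Check: g1 - g2 - 2g3 = (6, -2, -9).

(1, -1, -2)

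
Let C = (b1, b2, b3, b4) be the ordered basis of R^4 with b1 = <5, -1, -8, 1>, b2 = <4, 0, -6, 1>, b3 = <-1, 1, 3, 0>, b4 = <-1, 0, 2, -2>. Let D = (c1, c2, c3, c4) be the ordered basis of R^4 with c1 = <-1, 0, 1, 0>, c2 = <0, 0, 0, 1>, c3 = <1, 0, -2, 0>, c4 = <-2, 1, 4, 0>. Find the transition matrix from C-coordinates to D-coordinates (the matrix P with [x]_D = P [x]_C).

Let M have columns bj and N have columns cj. Then for every x, N [x]_D = x = M [x]_C, so P = N^(-1) M.
Since det N = -1, N^(-1) has integer entries; multiplying gives P = [[-2, -2, -1, 0], [1, 1, 0, -2], [1, 2, 0, -1], [-1, 0, 1, 0]].

[[-2, -2, -1, 0], [1, 1, 0, -2], [1, 2, 0, -1], [-1, 0, 1, 0]]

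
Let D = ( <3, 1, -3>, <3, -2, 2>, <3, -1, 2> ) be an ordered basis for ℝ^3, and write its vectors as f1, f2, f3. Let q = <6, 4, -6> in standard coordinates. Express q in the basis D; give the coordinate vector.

Write q = c_1 f1 + ... + c_3 f3 and solve for the c_i.
Solving this 3x3 system gives c = (2, -2, 2).
Check: 2f1 - 2f2 + 2f3 = <6, 4, -6>.

<2, -2, 2>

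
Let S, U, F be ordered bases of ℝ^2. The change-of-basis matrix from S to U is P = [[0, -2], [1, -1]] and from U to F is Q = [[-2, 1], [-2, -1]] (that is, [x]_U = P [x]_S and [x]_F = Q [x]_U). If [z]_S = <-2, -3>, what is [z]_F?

<-11, -13>

First [z]_U = P [z]_S = <6, 1>.
Then [z]_F = Q [z]_U = <-11, -13>.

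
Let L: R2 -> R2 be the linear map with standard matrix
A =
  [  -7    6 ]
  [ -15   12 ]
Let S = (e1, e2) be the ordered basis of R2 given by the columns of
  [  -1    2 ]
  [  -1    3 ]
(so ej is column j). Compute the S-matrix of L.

[[3, 0], [2, 2]]

The j-th column of [L]_S is [L(ej)]_S.
L(e1) = A e1 = [1, 3] = 3e1 + 2e2, so column 1 is [3, 2].
Repeating for e2 and assembling the columns gives [[3, 0], [2, 2]].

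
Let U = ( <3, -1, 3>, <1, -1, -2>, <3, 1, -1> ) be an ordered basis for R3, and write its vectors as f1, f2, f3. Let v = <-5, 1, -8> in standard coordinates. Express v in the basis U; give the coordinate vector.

[v]_U is the unique c with M c = v, where M has columns f1, ..., f3.
Row-reducing the augmented matrix [M | v] gives c = (-2, 1, 0).
Check: -2f1 + f2 + 0·f3 = <-5, 1, -8>.

<-2, 1, 0>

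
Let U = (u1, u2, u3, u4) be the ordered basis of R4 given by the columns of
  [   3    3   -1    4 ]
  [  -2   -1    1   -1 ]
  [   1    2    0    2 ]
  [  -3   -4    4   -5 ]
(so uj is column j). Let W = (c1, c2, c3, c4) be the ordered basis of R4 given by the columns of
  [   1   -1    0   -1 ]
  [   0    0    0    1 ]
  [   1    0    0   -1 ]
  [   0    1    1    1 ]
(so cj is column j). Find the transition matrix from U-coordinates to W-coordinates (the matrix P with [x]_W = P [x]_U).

[[-1, 1, 1, 1], [-2, -1, 1, -2], [1, -2, 2, -2], [-2, -1, 1, -1]]

Let M have columns uj and N have columns cj. Then for every x, N [x]_W = x = M [x]_U, so P = N^(-1) M.
Since det N = 1, N^(-1) has integer entries; multiplying gives P = [[-1, 1, 1, 1], [-2, -1, 1, -2], [1, -2, 2, -2], [-2, -1, 1, -1]].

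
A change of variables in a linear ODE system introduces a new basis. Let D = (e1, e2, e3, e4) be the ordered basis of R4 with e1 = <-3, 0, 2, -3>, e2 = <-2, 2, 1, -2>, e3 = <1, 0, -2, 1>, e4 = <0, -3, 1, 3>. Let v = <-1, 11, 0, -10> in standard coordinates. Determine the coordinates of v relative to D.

Write v = c_1 e1 + ... + c_4 e4 and solve for the c_i.
Gaussian elimination on [M | v] yields c = (-1, 1, -2, -3).
Check: -e1 + e2 - 2e3 - 3e4 = <-1, 11, 0, -10>.

<-1, 1, -2, -3>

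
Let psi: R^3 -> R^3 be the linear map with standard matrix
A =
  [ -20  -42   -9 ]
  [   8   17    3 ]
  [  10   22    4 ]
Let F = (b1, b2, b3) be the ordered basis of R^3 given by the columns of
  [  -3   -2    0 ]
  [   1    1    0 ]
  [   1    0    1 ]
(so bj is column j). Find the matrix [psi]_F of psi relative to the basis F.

The j-th column of [psi]_F is [psi(bj)]_F.
psi(b1) = A b1 = <9, -4, -4> = -b1 - 3b2 - 3b3, so column 1 is <-1, -3, -3>.
Repeating for b2, b3 and assembling the columns gives [[-1, 0, 3], [-3, 1, 0], [-3, 2, 1]].

[[-1, 0, 3], [-3, 1, 0], [-3, 2, 1]]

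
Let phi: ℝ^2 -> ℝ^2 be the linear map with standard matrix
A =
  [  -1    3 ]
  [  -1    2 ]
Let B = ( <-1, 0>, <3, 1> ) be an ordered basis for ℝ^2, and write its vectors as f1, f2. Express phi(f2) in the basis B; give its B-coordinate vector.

<-3, -1>

Compute phi(f2) = A f2 = <0, -1> in standard coordinates.
Then write this in B-coordinates: solve for y in y_1 f1 + y_2 f2 = <0, -1>.
This gives y = <-3, -1>, which is column 2 of [phi]_B.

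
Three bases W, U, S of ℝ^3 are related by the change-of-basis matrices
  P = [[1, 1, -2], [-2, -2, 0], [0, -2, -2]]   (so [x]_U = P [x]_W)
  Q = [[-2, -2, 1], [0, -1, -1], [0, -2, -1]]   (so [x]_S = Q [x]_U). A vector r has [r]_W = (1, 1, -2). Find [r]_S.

(-2, 2, 6)

First [r]_U = P [r]_W = (6, -4, 2).
Then [r]_S = Q [r]_U = (-2, 2, 6).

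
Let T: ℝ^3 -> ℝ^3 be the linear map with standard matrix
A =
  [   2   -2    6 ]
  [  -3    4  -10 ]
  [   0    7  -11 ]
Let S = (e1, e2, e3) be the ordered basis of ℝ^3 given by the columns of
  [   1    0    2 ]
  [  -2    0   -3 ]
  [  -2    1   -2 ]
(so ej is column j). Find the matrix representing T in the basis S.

With P the matrix whose columns are e1, ..., e3, [T]_S = P^(-1) A P.
Column by column: T(e1) = A e1 = <-6, 9, 8>; its S-coordinates <0, 2, -3> give column 1.
Continuing for each basis vector yields [T]_S = [[0, 2, 2], [2, -3, 1], [-3, 2, -2]].

[[0, 2, 2], [2, -3, 1], [-3, 2, -2]]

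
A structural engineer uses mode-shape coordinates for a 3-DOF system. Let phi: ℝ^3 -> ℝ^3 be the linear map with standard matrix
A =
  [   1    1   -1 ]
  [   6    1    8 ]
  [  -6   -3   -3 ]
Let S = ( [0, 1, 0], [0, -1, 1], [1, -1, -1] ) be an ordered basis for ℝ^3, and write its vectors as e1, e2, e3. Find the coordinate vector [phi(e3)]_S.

Compute phi(e3) = A e3 = [1, -3, 0] in standard coordinates.
Then write this in S-coordinates: solve for y in y_1 e1 + ... + y_3 e3 = [1, -3, 0].
This gives y = [-1, 1, 1], which is column 3 of [phi]_S.

[-1, 1, 1]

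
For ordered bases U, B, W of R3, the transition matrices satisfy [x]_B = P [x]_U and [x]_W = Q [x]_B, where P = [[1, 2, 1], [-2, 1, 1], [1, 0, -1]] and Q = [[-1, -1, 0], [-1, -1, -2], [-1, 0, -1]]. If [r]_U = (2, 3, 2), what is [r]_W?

(-11, -11, -10)

Composing the changes, [r]_W = Q P [r]_U.
Q P = [[1, -3, -2], [-1, -3, 0], [-2, -2, 0]]; applying this to (2, 3, 2) gives (-11, -11, -10).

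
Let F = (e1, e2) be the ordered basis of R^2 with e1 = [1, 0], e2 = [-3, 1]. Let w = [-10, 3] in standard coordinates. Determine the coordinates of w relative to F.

Write w = c_1 e1 + c_2 e2 and solve for the c_i.
System: c_1 - 3c_2 = -10, 0c_1 + c_2 = 3; solving gives c_1 = -1, c_2 = 3.
Check: -e1 + 3e2 = [-10, 3].

[-1, 3]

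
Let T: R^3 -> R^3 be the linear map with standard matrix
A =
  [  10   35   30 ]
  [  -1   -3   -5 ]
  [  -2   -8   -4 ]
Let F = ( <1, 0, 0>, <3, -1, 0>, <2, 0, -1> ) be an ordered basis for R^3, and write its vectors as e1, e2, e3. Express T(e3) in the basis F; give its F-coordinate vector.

Compute T(e3) = A e3 = <-10, 3, 0> in standard coordinates.
Then write this in F-coordinates: solve for y in y_1 e1 + ... + y_3 e3 = <-10, 3, 0>.
This gives y = <-1, -3, 0>, which is column 3 of [T]_F.

<-1, -3, 0>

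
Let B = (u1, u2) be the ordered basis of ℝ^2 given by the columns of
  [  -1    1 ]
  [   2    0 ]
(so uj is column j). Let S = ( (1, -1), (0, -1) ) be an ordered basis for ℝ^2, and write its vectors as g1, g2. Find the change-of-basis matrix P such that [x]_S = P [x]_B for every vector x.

[[-1, 1], [-1, -1]]

Let M have columns uj and N have columns gj. Then for every x, N [x]_S = x = M [x]_B, so P = N^(-1) M.
Since det N = -1, N^(-1) has integer entries; multiplying gives P = [[-1, 1], [-1, -1]].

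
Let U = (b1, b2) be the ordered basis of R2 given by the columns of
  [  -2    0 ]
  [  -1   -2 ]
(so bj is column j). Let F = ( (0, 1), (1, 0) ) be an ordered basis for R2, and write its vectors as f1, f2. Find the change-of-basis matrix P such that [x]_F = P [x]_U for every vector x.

Column j of P is [bj]_F, since P maps U-coordinates to F-coordinates.
Expressing b1 in F: b1 = -f1 - 2f2, so column 1 of P is (-1, -2).
Doing the same for each bj gives P = [[-1, -2], [-2, 0]].

[[-1, -2], [-2, 0]]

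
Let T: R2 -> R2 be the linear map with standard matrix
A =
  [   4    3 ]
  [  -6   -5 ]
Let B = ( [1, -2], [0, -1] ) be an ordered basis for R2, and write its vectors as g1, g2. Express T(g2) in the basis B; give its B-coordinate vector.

[-3, 1]

Compute T(g2) = A g2 = [-3, 5] in standard coordinates.
Then write this in B-coordinates: solve for y in y_1 g1 + y_2 g2 = [-3, 5].
This gives y = [-3, 1], which is column 2 of [T]_B.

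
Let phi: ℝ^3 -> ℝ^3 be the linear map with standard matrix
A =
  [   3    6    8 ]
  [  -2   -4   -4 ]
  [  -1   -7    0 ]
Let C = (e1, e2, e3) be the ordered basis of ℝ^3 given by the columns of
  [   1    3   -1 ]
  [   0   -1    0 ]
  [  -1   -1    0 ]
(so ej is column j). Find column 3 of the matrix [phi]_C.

Column 3 of [phi]_C is the C-coordinate vector of phi(e3).
In standard coordinates phi(e3) = A e3 = <-3, 2, 1>.
Converting to C: <-3, 2, 1> = e1 - 2e2 - 2e3, so the coordinate vector is <1, -2, -2>.

<1, -2, -2>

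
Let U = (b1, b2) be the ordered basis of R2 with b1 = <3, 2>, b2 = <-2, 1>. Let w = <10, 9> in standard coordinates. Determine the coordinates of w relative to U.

Write w = c_1 b1 + c_2 b2 and solve for the c_i.
System: 3c_1 - 2c_2 = 10, 2c_1 + c_2 = 9; solving gives c_1 = 4, c_2 = 1.
Check: 4b1 + b2 = <10, 9>.

<4, 1>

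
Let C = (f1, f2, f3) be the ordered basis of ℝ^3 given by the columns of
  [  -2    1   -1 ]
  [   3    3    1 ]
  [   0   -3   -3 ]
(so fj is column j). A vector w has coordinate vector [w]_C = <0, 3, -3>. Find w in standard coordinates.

<6, 6, 0>

By definition w = 0·f1 + 3f2 - 3f3.
Summing componentwise gives <6, 6, 0>.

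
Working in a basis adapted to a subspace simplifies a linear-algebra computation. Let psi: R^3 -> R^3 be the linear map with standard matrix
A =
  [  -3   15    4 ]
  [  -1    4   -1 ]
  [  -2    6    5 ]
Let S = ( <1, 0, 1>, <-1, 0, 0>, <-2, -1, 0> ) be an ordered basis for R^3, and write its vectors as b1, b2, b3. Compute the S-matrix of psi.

With P the matrix whose columns are b1, ..., b3, [psi]_S = P^(-1) A P.
Column by column: psi(b1) = A b1 = <1, -2, 3>; its S-coordinates <3, -2, 2> give column 1.
Continuing for each basis vector yields [psi]_S = [[3, 2, -2], [-2, 1, 3], [2, -1, 2]].

[[3, 2, -2], [-2, 1, 3], [2, -1, 2]]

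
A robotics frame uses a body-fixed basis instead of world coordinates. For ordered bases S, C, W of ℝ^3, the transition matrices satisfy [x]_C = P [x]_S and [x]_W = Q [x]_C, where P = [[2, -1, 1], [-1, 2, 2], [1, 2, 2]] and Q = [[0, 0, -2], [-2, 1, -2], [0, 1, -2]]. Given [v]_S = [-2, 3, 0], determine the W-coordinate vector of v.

[-8, 14, 0]

First [v]_C = P [v]_S = [-7, 8, 4].
Then [v]_W = Q [v]_C = [-8, 14, 0].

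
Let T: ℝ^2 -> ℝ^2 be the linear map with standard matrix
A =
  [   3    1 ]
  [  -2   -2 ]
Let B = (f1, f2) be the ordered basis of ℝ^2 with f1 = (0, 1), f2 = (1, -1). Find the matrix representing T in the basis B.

Let P have columns f1, f2. Then [T]_B = P^(-1) A P.
Here det P = -1, so P^(-1) is integer; computing A P first and then P^(-1)(A P) gives [[-1, 2], [1, 2]].

[[-1, 2], [1, 2]]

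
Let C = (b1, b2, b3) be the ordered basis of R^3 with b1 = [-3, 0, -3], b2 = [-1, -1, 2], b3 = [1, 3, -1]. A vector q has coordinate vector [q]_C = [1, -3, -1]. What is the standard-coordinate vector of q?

[-1, 0, -8]

q = M [q]_C, where M has columns b1, ..., b3.
Carrying out the matrix-vector product, q = [-1, 0, -8].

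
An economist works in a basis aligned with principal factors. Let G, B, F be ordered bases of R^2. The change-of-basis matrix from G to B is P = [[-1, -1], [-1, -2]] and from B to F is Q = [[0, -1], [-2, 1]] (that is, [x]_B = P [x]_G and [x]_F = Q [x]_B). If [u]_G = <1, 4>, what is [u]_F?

First [u]_B = P [u]_G = <-5, -9>.
Then [u]_F = Q [u]_B = <9, 1>.

<9, 1>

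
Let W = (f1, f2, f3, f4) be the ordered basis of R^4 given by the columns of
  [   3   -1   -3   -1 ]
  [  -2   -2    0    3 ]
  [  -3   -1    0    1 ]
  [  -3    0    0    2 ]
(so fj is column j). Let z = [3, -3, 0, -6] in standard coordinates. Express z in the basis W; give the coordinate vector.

[0, -3, 1, -3]

[z]_W is the unique c with M c = z, where M has columns f1, ..., f4.
Solving this 4x4 system gives c = (0, -3, 1, -3).
Check: 0·f1 - 3f2 + f3 - 3f4 = [3, -3, 0, -6].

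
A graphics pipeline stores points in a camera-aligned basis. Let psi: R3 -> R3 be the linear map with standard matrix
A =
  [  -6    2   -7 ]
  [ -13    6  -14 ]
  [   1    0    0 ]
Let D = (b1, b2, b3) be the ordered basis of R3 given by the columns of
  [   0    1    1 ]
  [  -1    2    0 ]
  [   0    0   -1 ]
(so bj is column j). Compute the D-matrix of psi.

Let P have columns b1, ..., b3. Then [psi]_D = P^(-1) A P.
Here det P = -1, so P^(-1) is integer; computing A P first and then P^(-1)(A P) gives [[2, -1, 3], [-2, -1, 2], [0, -1, -1]].

[[2, -1, 3], [-2, -1, 2], [0, -1, -1]]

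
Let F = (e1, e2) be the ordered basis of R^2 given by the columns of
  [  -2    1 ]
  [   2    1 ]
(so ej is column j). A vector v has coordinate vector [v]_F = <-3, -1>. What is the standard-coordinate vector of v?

v = M [v]_F, where M has columns e1, e2.
Carrying out the matrix-vector product, v = <5, -7>.

<5, -7>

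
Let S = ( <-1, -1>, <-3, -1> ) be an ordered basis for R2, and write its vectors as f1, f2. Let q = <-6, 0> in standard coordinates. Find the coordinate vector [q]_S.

<-3, 3>

Write q = c_1 f1 + c_2 f2 and solve for the c_i.
System: -c_1 - 3c_2 = -6, -c_1 - c_2 = 0; solving gives c_1 = -3, c_2 = 3.
Check: -3f1 + 3f2 = <-6, 0>.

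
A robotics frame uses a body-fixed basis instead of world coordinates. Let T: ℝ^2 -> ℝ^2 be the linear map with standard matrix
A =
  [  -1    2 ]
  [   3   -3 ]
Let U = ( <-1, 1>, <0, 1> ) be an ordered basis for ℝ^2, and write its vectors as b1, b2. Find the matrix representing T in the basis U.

The j-th column of [T]_U is [T(bj)]_U.
T(b1) = A b1 = <3, -6> = -3b1 - 3b2, so column 1 is <-3, -3>.
Repeating for b2 and assembling the columns gives [[-3, -2], [-3, -1]].

[[-3, -2], [-3, -1]]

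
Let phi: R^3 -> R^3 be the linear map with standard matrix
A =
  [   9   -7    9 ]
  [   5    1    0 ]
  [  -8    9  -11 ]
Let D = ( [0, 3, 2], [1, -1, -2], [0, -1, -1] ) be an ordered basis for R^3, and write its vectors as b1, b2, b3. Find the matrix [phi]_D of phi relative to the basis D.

The j-th column of [phi]_D is [phi(bj)]_D.
phi(b1) = A b1 = [-3, 3, 5] = b1 - 3b2 + 3b3, so column 1 is [1, -3, 3].
Repeating for b2, b3 and assembling the columns gives [[1, 1, -1], [-3, -2, -2], [3, 1, 0]].

[[1, 1, -1], [-3, -2, -2], [3, 1, 0]]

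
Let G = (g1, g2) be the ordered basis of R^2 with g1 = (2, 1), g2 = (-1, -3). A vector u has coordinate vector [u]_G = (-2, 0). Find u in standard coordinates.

(-4, -2)

u = M [u]_G, where M has columns g1, g2.
Carrying out the matrix-vector product, u = (-4, -2).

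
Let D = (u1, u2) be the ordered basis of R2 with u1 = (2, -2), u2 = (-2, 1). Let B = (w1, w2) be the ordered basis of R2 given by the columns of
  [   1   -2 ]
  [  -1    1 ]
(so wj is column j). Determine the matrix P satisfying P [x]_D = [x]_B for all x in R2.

Column j of P is [uj]_B, since P maps D-coordinates to B-coordinates.
Expressing u1 in B: u1 = 2w1 + 0·w2, so column 1 of P is (2, 0).
Doing the same for each uj gives P = [[2, 0], [0, 1]].

[[2, 0], [0, 1]]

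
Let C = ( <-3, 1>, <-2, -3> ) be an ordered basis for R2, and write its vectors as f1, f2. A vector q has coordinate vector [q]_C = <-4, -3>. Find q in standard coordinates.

By definition q = -4f1 - 3f2.
Summing componentwise gives <18, 5>.

<18, 5>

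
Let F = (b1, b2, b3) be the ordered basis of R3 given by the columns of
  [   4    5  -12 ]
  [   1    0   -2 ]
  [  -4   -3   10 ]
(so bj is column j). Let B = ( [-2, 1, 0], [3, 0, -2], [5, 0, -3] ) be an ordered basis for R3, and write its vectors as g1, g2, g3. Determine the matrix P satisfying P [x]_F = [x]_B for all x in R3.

[[1, 0, -2], [2, 0, -2], [0, 1, -2]]

Let M have columns bj and N have columns gj. Then for every x, N [x]_B = x = M [x]_F, so P = N^(-1) M.
Since det N = -1, N^(-1) has integer entries; multiplying gives P = [[1, 0, -2], [2, 0, -2], [0, 1, -2]].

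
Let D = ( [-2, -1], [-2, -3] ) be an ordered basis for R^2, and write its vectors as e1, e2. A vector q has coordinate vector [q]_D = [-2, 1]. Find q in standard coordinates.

[2, -1]

The coordinates say q = -2e1 + e2; adding the scaled basis vectors gives [2, -1].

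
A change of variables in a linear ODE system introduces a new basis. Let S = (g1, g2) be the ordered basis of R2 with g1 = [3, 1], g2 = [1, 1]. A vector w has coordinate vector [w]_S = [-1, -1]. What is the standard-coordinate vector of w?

[-4, -2]

The coordinates say w = -g1 - g2; adding the scaled basis vectors gives [-4, -2].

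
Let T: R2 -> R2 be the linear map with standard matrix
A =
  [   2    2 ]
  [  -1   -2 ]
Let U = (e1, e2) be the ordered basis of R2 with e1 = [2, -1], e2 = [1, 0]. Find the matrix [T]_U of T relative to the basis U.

[[0, 1], [2, 0]]

The j-th column of [T]_U is [T(ej)]_U.
T(e1) = A e1 = [2, 0] = 0·e1 + 2e2, so column 1 is [0, 2].
Repeating for e2 and assembling the columns gives [[0, 1], [2, 0]].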